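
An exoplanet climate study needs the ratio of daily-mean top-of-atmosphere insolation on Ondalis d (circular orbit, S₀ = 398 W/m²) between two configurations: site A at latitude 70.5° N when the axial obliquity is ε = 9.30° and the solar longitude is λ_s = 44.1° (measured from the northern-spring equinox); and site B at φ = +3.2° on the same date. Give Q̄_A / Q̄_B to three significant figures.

Q̄_A / Q̄_B ≈ 0.514

— Configuration A (φ=+70.5°):
Solar declination: sin δ = sin ε · sin λ_s = sin 9.30° × sin 44.1° = 0.11246, so δ = +6.457°.
cos H₀ = −tan(+70.5°) tan(+6.457°) = -0.3196, H₀ = 1.8961 rad.
Bracket: H₀ sin φ sin δ + cos φ cos δ sin H₀ = 1.8961×0.94264×0.11246 + 0.33381×0.99366×0.94755 = 0.201004 + 0.314296 = 0.515300.
Q̄ = (S₀/π) × [bracket] = (398/π) × 0.515300 = 65.282 W/m².
— Configuration B (φ=+3.2°):
cos H₀ = −tan(+3.2°) tan(+6.457°) = -0.0063, H₀ = 1.5771 rad.
Bracket: H₀ sin φ sin δ + cos φ cos δ sin H₀ = 1.5771×0.05582×0.11246 + 0.99844×0.99366×0.99998 = 0.009900 + 0.992090 = 1.001990.
Q̄ = (S₀/π) × [bracket] = (398/π) × 1.001990 = 126.94 W/m².
Ratio Q̄_A / Q̄_B = 65.282 / 126.94 = 0.5143.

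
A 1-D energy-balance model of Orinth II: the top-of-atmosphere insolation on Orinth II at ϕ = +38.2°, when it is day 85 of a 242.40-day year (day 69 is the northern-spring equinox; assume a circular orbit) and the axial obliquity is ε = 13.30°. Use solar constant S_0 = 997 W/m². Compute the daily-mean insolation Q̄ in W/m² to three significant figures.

Solar longitude: L_s = 360° × (85 − 69)/242.40 = 23.762°.
sin δ = sin 13.30° × sin 23.762° = 0.09270, so δ = +5.319°.
cos h₀ = −tan(+38.2°) tan(+5.319°) = -0.0733, h₀ = 1.6441 rad.
Bracket: h₀ sin ϕ sin δ + cos ϕ cos δ sin h₀ = 1.6441×0.61841×0.09270 + 0.78586×0.99569×0.99731 = 0.094251 + 0.780368 = 0.874619.
Q̄ = (S_0/π) × [bracket] = (997/π) × 0.874619 = 277.6 W/m².

Q̄ ≈ 278 W/m²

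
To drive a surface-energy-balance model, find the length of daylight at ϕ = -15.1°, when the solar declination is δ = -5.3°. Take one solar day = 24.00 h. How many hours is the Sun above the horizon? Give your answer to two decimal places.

12.19 h

cos h₀ = −tan ϕ · tan δ = −tan(-15.1°) × tan(-5.300°) = -0.0250, so h₀ = 1.5958 rad = 91.43°.
Daylight = 2h₀/(2π) × 24.00 h = (1.5958/π) × 24.00 = 12.19 h.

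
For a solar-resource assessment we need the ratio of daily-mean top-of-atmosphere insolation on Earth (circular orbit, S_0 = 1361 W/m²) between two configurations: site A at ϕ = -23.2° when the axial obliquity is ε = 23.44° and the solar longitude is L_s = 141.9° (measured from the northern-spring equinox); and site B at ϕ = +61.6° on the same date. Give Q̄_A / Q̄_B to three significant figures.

— Configuration A (ϕ=-23.2°):
Solar declination: sin δ = sin ε · sin L_s = sin 23.44° × sin 141.9° = 0.24545, so δ = +14.208°.
cos h₀ = −tan(-23.2°) tan(+14.208°) = 0.1085, h₀ = 1.4621 rad.
Bracket: h₀ sin ϕ sin δ + cos ϕ cos δ sin h₀ = 1.4621×-0.39394×0.24545 + 0.91914×0.96941×0.99409 = -0.141374 + 0.885758 = 0.744384.
Q̄ = (S_0/π) × [bracket] = (1361/π) × 0.744384 = 322.48 W/m².
— Configuration B (ϕ=+61.6°):
cos h₀ = −tan(+61.6°) tan(+14.208°) = -0.4683, h₀ = 2.0581 rad.
Bracket: h₀ sin ϕ sin δ + cos ϕ cos δ sin h₀ = 2.0581×0.87965×0.24545 + 0.47562×0.96941×0.88358 = 0.444365 + 0.407393 = 0.851758.
Q̄ = (S_0/π) × [bracket] = (1361/π) × 0.851758 = 369.00 W/m².
Ratio Q̄_A / Q̄_B = 322.48 / 369.00 = 0.8739.

Q̄_A / Q̄_B ≈ 0.874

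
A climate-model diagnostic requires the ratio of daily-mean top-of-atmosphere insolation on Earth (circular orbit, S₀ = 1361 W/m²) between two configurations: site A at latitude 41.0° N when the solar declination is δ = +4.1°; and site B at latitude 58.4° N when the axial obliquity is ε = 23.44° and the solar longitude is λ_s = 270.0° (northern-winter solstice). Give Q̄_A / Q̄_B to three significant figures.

Q̄_A / Q̄_B ≈ 11.2

— Configuration A (φ=+41.0°):
cos H₀ = −tan(+41.0°) tan(+4.100°) = -0.0623, H₀ = 1.6331 rad.
Bracket: H₀ sin φ sin δ + cos φ cos δ sin H₀ = 1.6331×0.65606×0.07150 + 0.75471×0.99744×0.99806 = 0.076606 + 0.751318 = 0.827924.
Q̄ = (S₀/π) × [bracket] = (1361/π) × 0.827924 = 358.67 W/m².
— Configuration B (φ=+58.4°):
Solar declination: sin δ = sin ε · sin λ_s = sin 23.44° × sin 270.0° = -0.39779, so δ = -23.440°.
cos H₀ = −tan(+58.4°) tan(-23.440°) = 0.7048, H₀ = 0.7887 rad.
Bracket: H₀ sin φ sin δ + cos φ cos δ sin H₀ = 0.7887×0.85173×-0.39779 + 0.52399×0.91748×0.70945 = -0.267219 + 0.341068 = 0.073849.
Q̄ = (S₀/π) × [bracket] = (1361/π) × 0.073849 = 31.993 W/m².
Ratio Q̄_A / Q̄_B = 358.67 / 31.993 = 11.21.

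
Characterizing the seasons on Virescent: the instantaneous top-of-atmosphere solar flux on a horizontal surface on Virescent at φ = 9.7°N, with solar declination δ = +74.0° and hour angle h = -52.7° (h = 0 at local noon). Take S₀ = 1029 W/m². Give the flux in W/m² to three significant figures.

cos θ_z = sin φ sin δ + cos φ cos δ cos h = 0.161962 + 0.164645 = 0.326607.
Flux = S₀ · cos θ_z = 1029 × 0.326607 = 336.1 W/m².

336 W/m²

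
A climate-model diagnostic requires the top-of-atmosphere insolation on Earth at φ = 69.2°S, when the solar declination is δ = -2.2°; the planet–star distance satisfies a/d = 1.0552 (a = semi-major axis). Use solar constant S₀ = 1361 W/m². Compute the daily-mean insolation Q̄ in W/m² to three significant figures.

Q̄ ≈ 199 W/m²

cos H₀ = −tan(-69.2°) tan(-2.200°) = -0.1011, H₀ = 1.6721 rad.
Bracket: H₀ sin φ sin δ + cos φ cos δ sin H₀ = 1.6721×-0.93483×-0.03839 + 0.35511×0.99926×0.99487 = 0.060009 + 0.353027 = 0.413036.
Inverse-square distance factor (a/d)² = 1.0552² = 1.113447.
Q̄ = (S₀/π) × 1.113447 × [bracket] = (1361/π) × 1.113447 × 0.413036 = 199.2 W/m².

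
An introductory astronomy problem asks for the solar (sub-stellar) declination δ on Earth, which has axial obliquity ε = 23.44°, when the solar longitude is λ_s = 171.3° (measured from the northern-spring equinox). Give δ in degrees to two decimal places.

δ = +3.45°

sin δ = sin ε · sin λ_s = sin 23.44° × sin 171.3° = 0.060170.
δ = arcsin(0.060170) = +3.45°.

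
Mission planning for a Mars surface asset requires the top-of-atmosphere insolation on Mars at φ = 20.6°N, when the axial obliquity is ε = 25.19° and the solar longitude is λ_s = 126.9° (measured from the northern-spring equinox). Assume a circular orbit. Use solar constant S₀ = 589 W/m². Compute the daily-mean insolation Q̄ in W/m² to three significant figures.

Solar declination: sin δ = sin ε · sin λ_s = sin 25.19° × sin 126.9° = 0.34036, so δ = +19.899°.
cos H₀ = −tan(+20.6°) tan(+19.899°) = -0.1361, H₀ = 1.7073 rad.
Bracket: H₀ sin φ sin δ + cos φ cos δ sin H₀ = 1.7073×0.35184×0.34036 + 0.93606×0.94029×0.99070 = 0.204453 + 0.871982 = 1.076435.
Q̄ = (S₀/π) × [bracket] = (589/π) × 1.076435 = 201.8 W/m².

Q̄ ≈ 202 W/m²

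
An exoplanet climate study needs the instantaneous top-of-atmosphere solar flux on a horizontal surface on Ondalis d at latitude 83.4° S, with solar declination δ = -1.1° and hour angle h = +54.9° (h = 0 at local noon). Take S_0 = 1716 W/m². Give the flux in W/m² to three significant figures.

146 W/m²

cos θ_z = sin ϕ sin δ + cos ϕ cos δ cos h = 0.019070 + 0.066077 = 0.085147.
Flux = S_0 · cos θ_z = 1716 × 0.085147 = 146.1 W/m².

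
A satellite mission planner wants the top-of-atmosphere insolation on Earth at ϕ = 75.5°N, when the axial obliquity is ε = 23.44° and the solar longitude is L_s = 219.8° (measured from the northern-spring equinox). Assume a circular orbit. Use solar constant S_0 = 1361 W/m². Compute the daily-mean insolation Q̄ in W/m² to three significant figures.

Q̄ ≈ 0.00 W/m²

Solar declination: sin δ = sin ε · sin L_s = sin 23.44° × sin 219.8° = -0.25463, so δ = -14.752°.
cos h₀ = −tan(+75.5°) tan(-14.752°) = 1.0181 ≥ 1 ⇒ polar night, h₀ = 0 and Q̄ = 0.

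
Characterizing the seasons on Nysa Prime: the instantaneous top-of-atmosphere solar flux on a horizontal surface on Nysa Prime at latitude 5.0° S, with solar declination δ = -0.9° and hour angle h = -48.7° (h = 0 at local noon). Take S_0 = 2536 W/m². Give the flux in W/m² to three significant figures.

cos θ_z = sin ϕ sin δ + cos ϕ cos δ cos h = 0.001369 + 0.657409 = 0.658778.
Flux = S_0 · cos θ_z = 2536 × 0.658778 = 1671 W/m².

1.67e+03 W/m²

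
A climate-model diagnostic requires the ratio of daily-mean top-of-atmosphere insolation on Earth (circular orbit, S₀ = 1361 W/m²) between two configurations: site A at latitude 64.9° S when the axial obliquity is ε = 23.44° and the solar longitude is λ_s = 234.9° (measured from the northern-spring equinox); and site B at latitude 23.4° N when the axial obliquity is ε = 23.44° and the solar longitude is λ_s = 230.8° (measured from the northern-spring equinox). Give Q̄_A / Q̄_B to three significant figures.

— Configuration A (φ=-64.9°):
Solar declination: sin δ = sin ε · sin λ_s = sin 23.44° × sin 234.9° = -0.32545, so δ = -18.993°.
cos H₀ = −tan(-64.9°) tan(-18.993°) = -0.7348, H₀ = 2.3961 rad.
Bracket: H₀ sin φ sin δ + cos φ cos δ sin H₀ = 2.3961×-0.90557×-0.32545 + 0.42420×0.94556×0.67832 = 0.706173 + 0.272079 = 0.978252.
Q̄ = (S₀/π) × [bracket] = (1361/π) × 0.978252 = 423.80 W/m².
— Configuration B (φ=+23.4°):
Solar declination: sin δ = sin ε · sin λ_s = sin 23.44° × sin 230.8° = -0.30826, so δ = -17.955°.
cos H₀ = −tan(+23.4°) tan(-17.955°) = 0.1402, H₀ = 1.4301 rad.
Bracket: H₀ sin φ sin δ + cos φ cos δ sin H₀ = 1.4301×0.39715×-0.30826 + 0.91775×0.95130×0.99012 = -0.175081 + 0.864430 = 0.689349.
Q̄ = (S₀/π) × [bracket] = (1361/π) × 0.689349 = 298.64 W/m².
Ratio Q̄_A / Q̄_B = 423.80 / 298.64 = 1.419.

Q̄_A / Q̄_B ≈ 1.42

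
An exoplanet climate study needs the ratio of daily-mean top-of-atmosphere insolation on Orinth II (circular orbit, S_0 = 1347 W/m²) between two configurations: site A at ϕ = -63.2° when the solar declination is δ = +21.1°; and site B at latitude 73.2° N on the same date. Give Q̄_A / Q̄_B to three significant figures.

Q̄_A / Q̄_B ≈ 0.0425

— Configuration A (ϕ=-63.2°):
cos h₀ = −tan(-63.2°) tan(+21.100°) = 0.7639, h₀ = 0.7015 rad.
Bracket: h₀ sin ϕ sin δ + cos ϕ cos δ sin h₀ = 0.7015×-0.89259×0.36000 + 0.45088×0.93295×0.64535 = -0.225415 + 0.271466 = 0.046051.
Q̄ = (S_0/π) × [bracket] = (1347/π) × 0.046051 = 19.745 W/m².
— Configuration B (ϕ=+73.2°):
cos h₀ = −tan(+73.2°) tan(+21.100°) = -1.2781 ≤ −1 ⇒ polar day, h₀ = π.
Bracket: h₀ sin ϕ sin δ + cos ϕ cos δ sin h₀ = 3.1416×0.95732×0.36000 + 0.28903×0.93295×0.00000 = 1.082706 + 0.000000 = 1.082706.
Q̄ = (S_0/π) × [bracket] = (1347/π) × 1.082706 = 464.22 W/m².
Ratio Q̄_A / Q̄_B = 19.745 / 464.22 = 0.04253.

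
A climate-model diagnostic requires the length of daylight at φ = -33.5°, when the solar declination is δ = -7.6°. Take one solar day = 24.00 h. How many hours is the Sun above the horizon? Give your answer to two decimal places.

12.68 h

cos H₀ = −tan φ · tan δ = −tan(-33.5°) × tan(-7.600°) = -0.0883, so H₀ = 1.6592 rad = 95.07°.
Daylight = 2H₀/(2π) × 24.00 h = (1.6592/π) × 24.00 = 12.68 h.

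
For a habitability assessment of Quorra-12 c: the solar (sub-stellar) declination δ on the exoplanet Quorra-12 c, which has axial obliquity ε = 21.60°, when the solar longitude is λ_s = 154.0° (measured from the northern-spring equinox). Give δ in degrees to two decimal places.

δ = +9.29°

sin δ = sin ε · sin λ_s = sin 21.60° × sin 154.0° = 0.161375.
δ = arcsin(0.161375) = +9.29°.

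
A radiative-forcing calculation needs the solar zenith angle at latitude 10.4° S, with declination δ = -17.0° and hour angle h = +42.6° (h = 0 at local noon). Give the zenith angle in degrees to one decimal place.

θ_z = 41.8°

cos θ_z = sin φ sin δ + cos φ cos δ cos h = 0.052779 + 0.692369 = 0.745148.
θ_z = arccos(0.745148) = 41.8°.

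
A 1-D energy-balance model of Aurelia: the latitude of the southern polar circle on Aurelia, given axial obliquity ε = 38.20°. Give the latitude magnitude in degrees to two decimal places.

The polar circle is the lowest latitude that experiences at least one full rotation of continuous darkness at the northern-summer solstice; it lies at |ϕ| = 90° − ε = 90° − 38.20° = 51.80°.

51.80°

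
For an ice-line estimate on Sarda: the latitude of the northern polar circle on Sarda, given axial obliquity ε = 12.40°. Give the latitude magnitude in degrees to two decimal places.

The polar circle is the lowest latitude that experiences at least one full rotation of continuous daylight at the northern-summer solstice; it lies at |φ| = 90° − ε = 90° − 12.40° = 77.60°.

77.60°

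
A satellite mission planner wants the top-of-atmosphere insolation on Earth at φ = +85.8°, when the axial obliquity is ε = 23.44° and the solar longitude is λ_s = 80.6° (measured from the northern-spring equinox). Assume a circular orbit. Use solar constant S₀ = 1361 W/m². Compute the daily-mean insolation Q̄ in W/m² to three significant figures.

Solar declination: sin δ = sin ε · sin λ_s = sin 23.44° × sin 80.6° = 0.39245, so δ = +23.107°.
cos H₀ = −tan(+85.8°) tan(+23.107°) = -5.8102 ≤ −1 ⇒ polar day, H₀ = π.
Bracket: H₀ sin φ sin δ + cos φ cos δ sin H₀ = 3.1416×0.99731×0.39245 + 0.07324×0.91977×0.00000 = 1.229604 + 0.000000 = 1.229604.
Q̄ = (S₀/π) × [bracket] = (1361/π) × 1.229604 = 532.7 W/m².

Q̄ ≈ 533 W/m²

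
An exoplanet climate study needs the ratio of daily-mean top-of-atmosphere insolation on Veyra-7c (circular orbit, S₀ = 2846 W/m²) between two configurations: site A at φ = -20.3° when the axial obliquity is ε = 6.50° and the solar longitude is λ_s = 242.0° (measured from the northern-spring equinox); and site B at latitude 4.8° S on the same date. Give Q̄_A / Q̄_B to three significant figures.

— Configuration A (φ=-20.3°):
Solar declination: sin δ = sin ε · sin λ_s = sin 6.50° × sin 242.0° = -0.09995, so δ = -5.736°.
cos H₀ = −tan(-20.3°) tan(-5.736°) = -0.0372, H₀ = 1.6080 rad.
Bracket: H₀ sin φ sin δ + cos φ cos δ sin H₀ = 1.6080×-0.34694×-0.09995 + 0.93789×0.99499×0.99931 = 0.055760 + 0.932547 = 0.988307.
Q̄ = (S₀/π) × [bracket] = (2846/π) × 0.988307 = 895.32 W/m².
— Configuration B (φ=-4.8°):
cos H₀ = −tan(-4.8°) tan(-5.736°) = -0.0084, H₀ = 1.5792 rad.
Bracket: H₀ sin φ sin δ + cos φ cos δ sin H₀ = 1.5792×-0.08368×-0.09995 + 0.99649×0.99499×0.99996 = 0.013208 + 0.991458 = 1.004666.
Q̄ = (S₀/π) × [bracket] = (2846/π) × 1.004666 = 910.14 W/m².
Ratio Q̄_A / Q̄_B = 895.32 / 910.14 = 0.9837.

Q̄_A / Q̄_B ≈ 0.984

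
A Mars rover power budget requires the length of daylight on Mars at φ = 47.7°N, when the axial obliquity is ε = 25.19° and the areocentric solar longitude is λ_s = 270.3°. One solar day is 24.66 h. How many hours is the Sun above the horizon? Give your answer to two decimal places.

sin δ = sin 25.19° × sin 270.3° = -0.42562, so δ = -25.190°.
cos H₀ = −tan φ · tan δ = −tan(+47.7°) × tan(-25.190°) = 0.5169, so H₀ = 1.0276 rad = 58.88°.
Daylight = 2H₀/(2π) × 24.66 h = (1.0276/π) × 24.66 = 8.07 h.

8.07 h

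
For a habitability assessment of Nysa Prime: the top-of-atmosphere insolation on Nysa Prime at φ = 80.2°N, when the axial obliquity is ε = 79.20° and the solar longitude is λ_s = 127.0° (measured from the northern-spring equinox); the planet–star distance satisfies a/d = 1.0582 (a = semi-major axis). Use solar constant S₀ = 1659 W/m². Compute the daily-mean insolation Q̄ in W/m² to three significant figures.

Q̄ ≈ 1.44e+03 W/m²

Solar declination: sin δ = sin ε · sin λ_s = sin 79.20° × sin 127.0° = 0.78449, so δ = +51.673°.
cos H₀ = −tan(+80.2°) tan(+51.673°) = -7.3237 ≤ −1 ⇒ polar day, H₀ = π.
Bracket: H₀ sin φ sin δ + cos φ cos δ sin H₀ = 3.1416×0.98541×0.78449 + 0.17021×0.62014×0.00000 = 2.428596 + 0.000000 = 2.428596.
Inverse-square distance factor (a/d)² = 1.0582² = 1.119787.
Q̄ = (S₀/π) × 1.119787 × [bracket] = (1659/π) × 1.119787 × 2.428596 = 1436 W/m².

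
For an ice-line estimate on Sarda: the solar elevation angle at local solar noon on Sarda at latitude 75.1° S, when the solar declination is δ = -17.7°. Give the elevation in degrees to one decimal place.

At local noon the hour angle is zero, so the zenith angle equals |φ − δ| = |-75.1° − (-17.700°)| = 57.400°.
Elevation = 90° − 57.400° = 32.6°.

32.6°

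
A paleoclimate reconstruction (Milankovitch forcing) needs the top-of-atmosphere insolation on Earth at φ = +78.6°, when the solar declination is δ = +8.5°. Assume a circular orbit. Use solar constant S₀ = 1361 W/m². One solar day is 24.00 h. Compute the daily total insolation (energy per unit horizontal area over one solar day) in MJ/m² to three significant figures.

18.0 MJ/m²

cos H₀ = −tan(+78.6°) tan(+8.500°) = -0.7412, H₀ = 2.4056 rad.
Bracket: H₀ sin φ sin δ + cos φ cos δ sin H₀ = 2.4056×0.98027×0.14781 + 0.19766×0.98902×0.67129 = 0.348556 + 0.131230 = 0.479786.
Q̄ = (S₀/π) × [bracket] = (1361/π) × 0.479786 = 207.85 W/m².
Daily total = Q̄ × 24.00 h × 3600 s/h = 207.85 × 24.00 × 3600 / 10⁶ = 17.96 MJ/m².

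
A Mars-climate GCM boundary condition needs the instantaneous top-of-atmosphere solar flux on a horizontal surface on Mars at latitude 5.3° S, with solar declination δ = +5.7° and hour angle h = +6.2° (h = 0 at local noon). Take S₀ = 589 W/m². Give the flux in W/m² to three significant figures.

575 W/m²

cos θ_z = sin φ sin δ + cos φ cos δ cos h = -0.009174 + 0.985006 = 0.975832.
Flux = S₀ · cos θ_z = 589 × 0.975832 = 574.8 W/m².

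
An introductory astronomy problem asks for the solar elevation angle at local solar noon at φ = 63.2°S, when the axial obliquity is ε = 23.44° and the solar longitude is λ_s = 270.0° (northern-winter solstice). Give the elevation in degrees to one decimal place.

50.2°

Solar declination: sin δ = sin ε · sin λ_s = sin 23.44° × sin 270.0° = -0.39779, so δ = -23.440°.
At local noon the hour angle is zero, so the zenith angle equals |φ − δ| = |-63.2° − (-23.440°)| = 39.760°.
Elevation = 90° − 39.760° = 50.2°.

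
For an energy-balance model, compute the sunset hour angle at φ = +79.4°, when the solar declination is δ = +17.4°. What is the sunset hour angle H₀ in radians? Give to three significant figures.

H₀ = 3.14 rad

Sunrise equation: cos H₀ = −tan φ · tan δ = -1.6745 ≤ −1, so the Sun never sets (polar day) and H₀ = π.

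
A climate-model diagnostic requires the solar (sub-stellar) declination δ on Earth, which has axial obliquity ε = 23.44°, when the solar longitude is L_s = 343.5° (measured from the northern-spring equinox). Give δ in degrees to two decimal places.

δ = -6.49°

sin δ = sin ε · sin L_s = sin 23.44° × sin 343.5° = -0.112978.
δ = arcsin(-0.112978) = -6.49°.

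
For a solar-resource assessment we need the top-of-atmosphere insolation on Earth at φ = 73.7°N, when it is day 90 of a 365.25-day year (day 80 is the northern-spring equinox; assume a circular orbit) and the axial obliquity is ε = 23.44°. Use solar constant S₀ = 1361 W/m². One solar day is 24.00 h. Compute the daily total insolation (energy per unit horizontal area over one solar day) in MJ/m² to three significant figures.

Solar longitude: λ_s = 360° × (90 − 80)/365.25 = 9.856°.
sin δ = sin 23.44° × sin 9.856° = 0.06809, so δ = +3.904°.
cos H₀ = −tan(+73.7°) tan(+3.904°) = -0.2334, H₀ = 1.8064 rad.
Bracket: H₀ sin φ sin δ + cos φ cos δ sin H₀ = 1.8064×0.95981×0.06809 + 0.28067×0.99768×0.97238 = 0.118054 + 0.272285 = 0.390339.
Q̄ = (S₀/π) × [bracket] = (1361/π) × 0.390339 = 169.10 W/m².
Daily total = Q̄ × 24.00 h × 3600 s/h = 169.10 × 24.00 × 3600 / 10⁶ = 14.61 MJ/m².

14.6 MJ/m²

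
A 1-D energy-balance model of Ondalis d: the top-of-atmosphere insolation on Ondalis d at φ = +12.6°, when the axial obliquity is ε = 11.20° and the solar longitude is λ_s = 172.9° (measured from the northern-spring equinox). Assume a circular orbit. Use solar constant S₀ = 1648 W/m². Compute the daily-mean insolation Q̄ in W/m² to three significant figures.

Solar declination: sin δ = sin ε · sin λ_s = sin 11.20° × sin 172.9° = 0.02401, so δ = +1.376°.
cos H₀ = −tan(+12.6°) tan(+1.376°) = -0.0054, H₀ = 1.5762 rad.
Bracket: H₀ sin φ sin δ + cos φ cos δ sin H₀ = 1.5762×0.21814×0.02401 + 0.97592×0.99971×0.99999 = 0.008255 + 0.975627 = 0.983882.
Q̄ = (S₀/π) × [bracket] = (1648/π) × 0.983882 = 516.1 W/m².

Q̄ ≈ 516 W/m²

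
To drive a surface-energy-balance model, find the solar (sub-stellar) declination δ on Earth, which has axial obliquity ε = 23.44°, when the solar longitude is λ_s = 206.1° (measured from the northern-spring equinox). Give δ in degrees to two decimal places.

δ = -10.08°

sin δ = sin ε · sin λ_s = sin 23.44° × sin 206.1° = -0.175003.
δ = arcsin(-0.175003) = -10.08°.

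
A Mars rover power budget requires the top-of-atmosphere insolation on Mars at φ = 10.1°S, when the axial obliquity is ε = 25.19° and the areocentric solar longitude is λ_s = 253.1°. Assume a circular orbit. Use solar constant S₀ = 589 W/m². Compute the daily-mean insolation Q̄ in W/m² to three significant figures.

Q̄ ≈ 190 W/m²

sin δ = sin 25.19° × sin 253.1° = -0.40724, so δ = -24.032°.
cos H₀ = −tan(-10.1°) tan(-24.032°) = -0.0794, H₀ = 1.6503 rad.
Bracket: H₀ sin φ sin δ + cos φ cos δ sin H₀ = 1.6503×-0.17537×-0.40724 + 0.98450×0.91332×0.99684 = 0.117861 + 0.896322 = 1.014183.
Q̄ = (S₀/π) × [bracket] = (589/π) × 1.014183 = 190.1 W/m².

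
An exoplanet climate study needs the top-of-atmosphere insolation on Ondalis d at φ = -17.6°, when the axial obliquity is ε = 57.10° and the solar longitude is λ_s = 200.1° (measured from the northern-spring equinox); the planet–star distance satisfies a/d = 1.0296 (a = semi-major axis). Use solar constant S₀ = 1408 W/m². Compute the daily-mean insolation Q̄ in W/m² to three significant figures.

Q̄ ≈ 501 W/m²

Solar declination: sin δ = sin ε · sin λ_s = sin 57.10° × sin 200.1° = -0.28854, so δ = -16.771°.
cos H₀ = −tan(-17.6°) tan(-16.771°) = -0.0956, H₀ = 1.6665 rad.
Bracket: H₀ sin φ sin δ + cos φ cos δ sin H₀ = 1.6665×-0.30237×-0.28854 + 0.95319×0.95747×0.99542 = 0.145395 + 0.908471 = 1.053866.
Inverse-square distance factor (a/d)² = 1.0296² = 1.060076.
Q̄ = (S₀/π) × 1.060076 × [bracket] = (1408/π) × 1.060076 × 1.053866 = 500.7 W/m².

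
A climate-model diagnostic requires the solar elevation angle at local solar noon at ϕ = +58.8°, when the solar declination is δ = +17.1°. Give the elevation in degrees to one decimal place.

48.3°

At local noon the hour angle is zero, so the zenith angle equals |ϕ − δ| = |+58.8° − (+17.100°)| = 41.700°.
Elevation = 90° − 41.700° = 48.3°.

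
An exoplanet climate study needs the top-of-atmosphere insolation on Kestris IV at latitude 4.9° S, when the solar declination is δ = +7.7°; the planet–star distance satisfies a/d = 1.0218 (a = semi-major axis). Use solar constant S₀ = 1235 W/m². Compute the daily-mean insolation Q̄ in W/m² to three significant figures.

cos H₀ = −tan(-4.9°) tan(+7.700°) = 0.0116, H₀ = 1.5592 rad.
Bracket: H₀ sin φ sin δ + cos φ cos δ sin H₀ = 1.5592×-0.08542×0.13399 + 0.99635×0.99098×0.99993 = -0.017846 + 0.987294 = 0.969448.
Inverse-square distance factor (a/d)² = 1.0218² = 1.044075.
Q̄ = (S₀/π) × 1.044075 × [bracket] = (1235/π) × 1.044075 × 0.969448 = 397.9 W/m².

Q̄ ≈ 398 W/m²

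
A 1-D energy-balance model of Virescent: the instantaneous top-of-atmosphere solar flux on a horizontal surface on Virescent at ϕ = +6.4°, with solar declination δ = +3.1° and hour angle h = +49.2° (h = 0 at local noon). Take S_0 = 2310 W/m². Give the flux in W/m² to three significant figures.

1.51e+03 W/m²

cos θ_z = sin ϕ sin δ + cos ϕ cos δ cos h = 0.006028 + 0.648398 = 0.654426.
Flux = S_0 · cos θ_z = 2310 × 0.654426 = 1512 W/m².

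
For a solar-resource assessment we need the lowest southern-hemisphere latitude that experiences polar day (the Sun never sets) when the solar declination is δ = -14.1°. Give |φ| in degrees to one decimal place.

|φ| = 75.9°

Polar day requires cos H₀ = −tan φ tan δ ≤ −1, i.e. tan φ tan δ ≥ 1.
The boundary is |tan φ| · |tan δ| = 1, so |φ| = 90° − |δ| = 90° − 14.1° = 75.9° in the southern hemisphere.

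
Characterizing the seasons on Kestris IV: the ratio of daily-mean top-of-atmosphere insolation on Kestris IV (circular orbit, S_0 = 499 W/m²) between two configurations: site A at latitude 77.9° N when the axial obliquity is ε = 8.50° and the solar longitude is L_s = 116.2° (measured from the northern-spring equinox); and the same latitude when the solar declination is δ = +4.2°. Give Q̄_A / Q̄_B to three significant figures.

Q̄_A / Q̄_B ≈ 1.36

— Configuration A (ϕ=+77.9°):
Solar declination: sin δ = sin ε · sin L_s = sin 8.50° × sin 116.2° = 0.13262, so δ = +7.621°.
cos h₀ = −tan(+77.9°) tan(+7.621°) = -0.6241, h₀ = 2.2448 rad.
Bracket: h₀ sin ϕ sin δ + cos ϕ cos δ sin h₀ = 2.2448×0.97778×0.13262 + 0.20962×0.99117×0.78131 = 0.291090 + 0.162332 = 0.453422.
Q̄ = (S_0/π) × [bracket] = (499/π) × 0.453422 = 72.020 W/m².
— Configuration B (ϕ=+77.9°):
cos h₀ = −tan(+77.9°) tan(+4.200°) = -0.3425, h₀ = 1.9204 rad.
Bracket: h₀ sin ϕ sin δ + cos ϕ cos δ sin h₀ = 1.9204×0.97778×0.07324 + 0.20962×0.99731×0.93950 = 0.137525 + 0.196408 = 0.333933.
Q̄ = (S_0/π) × [bracket] = (499/π) × 0.333933 = 53.041 W/m².
Ratio Q̄_A / Q̄_B = 72.020 / 53.041 = 1.358.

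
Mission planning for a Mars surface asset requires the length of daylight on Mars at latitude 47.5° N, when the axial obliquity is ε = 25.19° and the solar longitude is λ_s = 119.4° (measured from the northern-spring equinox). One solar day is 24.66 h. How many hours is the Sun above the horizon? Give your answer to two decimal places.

Solar declination: sin δ = sin ε · sin λ_s = sin 25.19° × sin 119.4° = 0.37081, so δ = +21.765°.
cos H₀ = −tan φ · tan δ = −tan(+47.5°) × tan(+21.765°) = -0.4357, so H₀ = 2.0216 rad = 115.83°.
Daylight = 2H₀/(2π) × 24.66 h = (2.0216/π) × 24.66 = 15.87 h.

15.87 h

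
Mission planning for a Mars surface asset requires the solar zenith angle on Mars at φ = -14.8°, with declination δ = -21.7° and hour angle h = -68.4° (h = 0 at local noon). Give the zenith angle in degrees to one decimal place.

θ_z = 64.8°

cos θ_z = sin φ sin δ + cos φ cos δ cos h = 0.094450 + 0.330689 = 0.425139.
θ_z = arccos(0.425139) = 64.8°.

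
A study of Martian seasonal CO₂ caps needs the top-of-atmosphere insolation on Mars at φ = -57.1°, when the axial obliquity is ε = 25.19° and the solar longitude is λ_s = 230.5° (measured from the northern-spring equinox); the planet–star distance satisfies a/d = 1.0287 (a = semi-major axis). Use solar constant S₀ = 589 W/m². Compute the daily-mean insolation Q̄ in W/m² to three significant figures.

Q̄ ≈ 203 W/m²

Solar declination: sin δ = sin ε · sin λ_s = sin 25.19° × sin 230.5° = -0.32842, so δ = -19.173°.
cos H₀ = −tan(-57.1°) tan(-19.173°) = -0.5375, H₀ = 2.1382 rad.
Bracket: H₀ sin φ sin δ + cos φ cos δ sin H₀ = 2.1382×-0.83962×-0.32842 + 0.54317×0.94453×0.84328 = 0.589604 + 0.432637 = 1.022241.
Inverse-square distance factor (a/d)² = 1.0287² = 1.058224.
Q̄ = (S₀/π) × 1.058224 × [bracket] = (589/π) × 1.058224 × 1.022241 = 202.8 W/m².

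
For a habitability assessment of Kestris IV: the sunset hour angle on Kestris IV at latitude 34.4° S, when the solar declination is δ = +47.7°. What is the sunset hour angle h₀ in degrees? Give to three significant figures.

cos h₀ = −tan ϕ · tan δ = −tan(-34.4°) × tan(+47.700°) = 0.7525, so h₀ = 0.7190 rad = 41.19°.

h₀ = 41.2°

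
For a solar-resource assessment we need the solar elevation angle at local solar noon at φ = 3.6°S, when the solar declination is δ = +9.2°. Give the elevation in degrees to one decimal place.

At local noon the hour angle is zero, so the zenith angle equals |φ − δ| = |-3.6° − (+9.200°)| = 12.800°.
Elevation = 90° − 12.800° = 77.2°.

77.2°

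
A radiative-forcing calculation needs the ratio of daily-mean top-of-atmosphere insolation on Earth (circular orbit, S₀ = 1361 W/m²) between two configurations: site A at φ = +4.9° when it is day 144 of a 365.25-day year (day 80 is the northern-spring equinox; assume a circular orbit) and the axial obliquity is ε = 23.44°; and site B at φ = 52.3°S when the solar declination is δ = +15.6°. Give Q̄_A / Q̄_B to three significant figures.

Q̄_A / Q̄_B ≈ 3.34

— Configuration A (φ=+4.9°):
Solar longitude: λ_s = 360° × (144 − 80)/365.25 = 63.080°.
sin δ = sin 23.44° × sin 63.080° = 0.35468, so δ = +20.774°.
cos H₀ = −tan(+4.9°) tan(+20.774°) = -0.0325, H₀ = 1.6033 rad.
Bracket: H₀ sin φ sin δ + cos φ cos δ sin H₀ = 1.6033×0.08542×0.35468 + 0.99635×0.93499×0.99947 = 0.048575 + 0.931084 = 0.979659.
Q̄ = (S₀/π) × [bracket] = (1361/π) × 0.979659 = 424.41 W/m².
— Configuration B (φ=-52.3°):
cos H₀ = −tan(-52.3°) tan(+15.600°) = 0.3612, H₀ = 1.2012 rad.
Bracket: H₀ sin φ sin δ + cos φ cos δ sin H₀ = 1.2012×-0.79122×0.26892 + 0.61153×0.96316×0.93247 = -0.255585 + 0.549226 = 0.293641.
Q̄ = (S₀/π) × [bracket] = (1361/π) × 0.293641 = 127.21 W/m².
Ratio Q̄_A / Q̄_B = 424.41 / 127.21 = 3.336.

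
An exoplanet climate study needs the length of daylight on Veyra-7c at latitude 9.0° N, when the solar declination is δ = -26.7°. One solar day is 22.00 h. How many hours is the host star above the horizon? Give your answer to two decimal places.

cos h₀ = −tan ϕ · tan δ = −tan(+9.0°) × tan(-26.700°) = 0.0797, so h₀ = 1.4911 rad = 85.43°.
Daylight = 2h₀/(2π) × 22.00 h = (1.4911/π) × 22.00 = 10.44 h.

10.44 h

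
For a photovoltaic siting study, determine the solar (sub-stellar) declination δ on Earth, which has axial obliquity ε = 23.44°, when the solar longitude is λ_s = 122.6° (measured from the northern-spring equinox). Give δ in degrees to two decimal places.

δ = +19.58°

sin δ = sin ε · sin λ_s = sin 23.44° × sin 122.6° = 0.335118.
δ = arcsin(0.335118) = +19.58°.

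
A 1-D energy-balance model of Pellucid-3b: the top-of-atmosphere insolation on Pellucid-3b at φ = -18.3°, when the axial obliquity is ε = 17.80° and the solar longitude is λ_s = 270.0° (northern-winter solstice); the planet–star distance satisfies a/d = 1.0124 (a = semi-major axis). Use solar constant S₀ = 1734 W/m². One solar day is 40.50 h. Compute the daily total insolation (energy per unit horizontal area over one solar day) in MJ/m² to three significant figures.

87.4 MJ/m²

Solar declination: sin δ = sin ε · sin λ_s = sin 17.80° × sin 270.0° = -0.30570, so δ = -17.800°.
cos H₀ = −tan(-18.3°) tan(-17.800°) = -0.1062, H₀ = 1.6772 rad.
Bracket: H₀ sin φ sin δ + cos φ cos δ sin H₀ = 1.6772×-0.31399×-0.30570 + 0.94943×0.95213×0.99435 = 0.160989 + 0.898873 = 1.059862.
Inverse-square distance factor (a/d)² = 1.0124² = 1.024954.
Q̄ = (S₀/π) × 1.024954 × [bracket] = (1734/π) × 1.024954 × 1.059862 = 599.59 W/m².
Daily total = Q̄ × 40.50 h × 3600 s/h = 599.59 × 40.50 × 3600 / 10⁶ = 87.42 MJ/m².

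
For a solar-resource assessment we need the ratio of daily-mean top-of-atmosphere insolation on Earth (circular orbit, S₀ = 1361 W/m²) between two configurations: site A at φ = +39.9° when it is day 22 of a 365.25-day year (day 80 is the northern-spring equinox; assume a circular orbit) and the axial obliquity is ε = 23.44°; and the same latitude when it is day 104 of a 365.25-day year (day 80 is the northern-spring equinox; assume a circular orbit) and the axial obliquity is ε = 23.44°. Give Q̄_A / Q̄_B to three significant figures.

— Configuration A (φ=+39.9°):
Solar longitude: λ_s = 360° × (22 − 80)/365.25 = -57.166°, i.e. -57.166° + 360° = 302.834°.
sin δ = sin 23.44° × sin 302.834° = -0.33424, so δ = -19.526°.
cos H₀ = −tan(+39.9°) tan(-19.526°) = 0.2965, H₀ = 1.2697 rad.
Bracket: H₀ sin φ sin δ + cos φ cos δ sin H₀ = 1.2697×0.64145×-0.33424 + 0.76717×0.94249×0.95503 = -0.272221 + 0.690534 = 0.418313.
Q̄ = (S₀/π) × [bracket] = (1361/π) × 0.418313 = 181.22 W/m².
— Configuration B (φ=+39.9°):
Solar longitude: λ_s = 360° × (104 − 80)/365.25 = 23.655°.
sin δ = sin 23.44° × sin 23.655° = 0.15960, so δ = +9.184°.
cos H₀ = −tan(+39.9°) tan(+9.184°) = -0.1352, H₀ = 1.7064 rad.
Bracket: H₀ sin φ sin δ + cos φ cos δ sin H₀ = 1.7064×0.64145×0.15960 + 0.76717×0.98718×0.99082 = 0.174693 + 0.750383 = 0.925076.
Q̄ = (S₀/π) × [bracket] = (1361/π) × 0.925076 = 400.76 W/m².
Ratio Q̄_A / Q̄_B = 181.22 / 400.76 = 0.4522.

Q̄_A / Q̄_B ≈ 0.452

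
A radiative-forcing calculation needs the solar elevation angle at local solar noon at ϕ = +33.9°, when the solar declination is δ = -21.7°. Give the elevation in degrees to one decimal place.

34.4°

At local noon the hour angle is zero, so the zenith angle equals |ϕ − δ| = |+33.9° − (-21.700°)| = 55.600°.
Elevation = 90° − 55.600° = 34.4°.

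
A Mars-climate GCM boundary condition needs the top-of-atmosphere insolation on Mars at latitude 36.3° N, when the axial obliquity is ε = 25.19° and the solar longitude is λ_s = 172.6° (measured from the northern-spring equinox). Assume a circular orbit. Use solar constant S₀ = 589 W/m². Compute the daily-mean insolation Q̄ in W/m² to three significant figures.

Q̄ ≈ 161 W/m²

Solar declination: sin δ = sin ε · sin λ_s = sin 25.19° × sin 172.6° = 0.05482, so δ = +3.142°.
cos H₀ = −tan(+36.3°) tan(+3.142°) = -0.0403, H₀ = 1.6111 rad.
Bracket: H₀ sin φ sin δ + cos φ cos δ sin H₀ = 1.6111×0.59201×0.05482 + 0.80593×0.99850×0.99919 = 0.052287 + 0.804069 = 0.856356.
Q̄ = (S₀/π) × [bracket] = (589/π) × 0.856356 = 160.6 W/m².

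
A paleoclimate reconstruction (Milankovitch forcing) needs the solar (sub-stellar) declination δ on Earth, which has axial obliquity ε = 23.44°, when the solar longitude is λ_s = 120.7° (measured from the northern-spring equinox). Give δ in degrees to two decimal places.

sin δ = sin ε · sin λ_s = sin 23.44° × sin 120.7° = 0.342039.
δ = arcsin(0.342039) = +20.00°.

δ = +20.00°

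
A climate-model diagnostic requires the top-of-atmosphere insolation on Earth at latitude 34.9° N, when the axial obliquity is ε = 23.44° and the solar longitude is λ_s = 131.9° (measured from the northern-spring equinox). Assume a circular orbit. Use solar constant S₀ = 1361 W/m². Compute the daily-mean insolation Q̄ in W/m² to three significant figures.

Solar declination: sin δ = sin ε · sin λ_s = sin 23.44° × sin 131.9° = 0.29608, so δ = +17.222°.
cos H₀ = −tan(+34.9°) tan(+17.222°) = -0.2162, H₀ = 1.7888 rad.
Bracket: H₀ sin φ sin δ + cos φ cos δ sin H₀ = 1.7888×0.57215×0.29608 + 0.82015×0.95516×0.97634 = 0.303027 + 0.764840 = 1.067867.
Q̄ = (S₀/π) × [bracket] = (1361/π) × 1.067867 = 462.6 W/m².

Q̄ ≈ 463 W/m²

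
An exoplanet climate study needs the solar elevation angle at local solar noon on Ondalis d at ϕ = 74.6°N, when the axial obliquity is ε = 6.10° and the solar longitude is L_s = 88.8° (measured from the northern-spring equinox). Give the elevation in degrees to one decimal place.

Solar declination: sin δ = sin ε · sin L_s = sin 6.10° × sin 88.8° = 0.10624, so δ = +6.099°.
At local noon the hour angle is zero, so the zenith angle equals |ϕ − δ| = |+74.6° − (+6.099°)| = 68.501°.
Elevation = 90° − 68.501° = 21.5°.

21.5°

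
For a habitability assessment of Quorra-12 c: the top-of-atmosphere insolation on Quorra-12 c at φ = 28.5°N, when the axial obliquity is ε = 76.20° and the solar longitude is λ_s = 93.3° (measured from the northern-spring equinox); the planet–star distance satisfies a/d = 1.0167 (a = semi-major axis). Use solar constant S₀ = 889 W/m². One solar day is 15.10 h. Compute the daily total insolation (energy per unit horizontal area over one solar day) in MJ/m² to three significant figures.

Solar declination: sin δ = sin ε · sin λ_s = sin 76.20° × sin 93.3° = 0.96952, so δ = +75.818°.
cos H₀ = −tan(+28.5°) tan(+75.818°) = -2.1486 ≤ −1 ⇒ polar day, H₀ = π.
Bracket: H₀ sin φ sin δ + cos φ cos δ sin H₀ = 3.1416×0.47716×0.96952 + 0.87882×0.24500×0.00000 = 1.453355 + 0.000000 = 1.453355.
Inverse-square distance factor (a/d)² = 1.0167² = 1.033679.
Q̄ = (S₀/π) × 1.033679 × [bracket] = (889/π) × 1.033679 × 1.453355 = 425.12 W/m².
Daily total = Q̄ × 15.10 h × 3600 s/h = 425.12 × 15.10 × 3600 / 10⁶ = 23.11 MJ/m².

23.1 MJ/m²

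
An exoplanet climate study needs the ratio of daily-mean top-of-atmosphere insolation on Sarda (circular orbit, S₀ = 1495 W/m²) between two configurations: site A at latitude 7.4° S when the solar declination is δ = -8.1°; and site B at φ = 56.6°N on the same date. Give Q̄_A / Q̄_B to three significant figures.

Q̄_A / Q̄_B ≈ 2.71

— Configuration A (φ=-7.4°):
cos H₀ = −tan(-7.4°) tan(-8.100°) = -0.0185, H₀ = 1.5893 rad.
Bracket: H₀ sin φ sin δ + cos φ cos δ sin H₀ = 1.5893×-0.12880×-0.14090 + 0.99167×0.99002×0.99983 = 0.028842 + 0.981606 = 1.010448.
Q̄ = (S₀/π) × [bracket] = (1495/π) × 1.010448 = 480.85 W/m².
— Configuration B (φ=+56.6°):
cos H₀ = −tan(+56.6°) tan(-8.100°) = 0.2158, H₀ = 1.3532 rad.
Bracket: H₀ sin φ sin δ + cos φ cos δ sin H₀ = 1.3532×0.83485×-0.14090 + 0.55048×0.99002×0.97643 = -0.159177 + 0.532141 = 0.372964.
Q̄ = (S₀/π) × [bracket] = (1495/π) × 0.372964 = 177.48 W/m².
Ratio Q̄_A / Q̄_B = 480.85 / 177.48 = 2.709.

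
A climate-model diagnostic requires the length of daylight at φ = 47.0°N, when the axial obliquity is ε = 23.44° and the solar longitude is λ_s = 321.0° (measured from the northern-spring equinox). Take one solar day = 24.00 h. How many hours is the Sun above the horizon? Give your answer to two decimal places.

Solar declination: sin δ = sin ε · sin λ_s = sin 23.44° × sin 321.0° = -0.25034, so δ = -14.497°.
cos H₀ = −tan φ · tan δ = −tan(+47.0°) × tan(-14.497°) = 0.2773, so H₀ = 1.2898 rad = 73.90°.
Daylight = 2H₀/(2π) × 24.00 h = (1.2898/π) × 24.00 = 9.85 h.

9.85 h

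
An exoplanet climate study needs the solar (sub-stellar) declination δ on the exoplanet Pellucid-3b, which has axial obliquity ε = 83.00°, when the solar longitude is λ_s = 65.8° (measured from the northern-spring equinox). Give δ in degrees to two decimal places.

δ = +64.87°

sin δ = sin ε · sin λ_s = sin 83.00° × sin 65.8° = 0.905321.
δ = arcsin(0.905321) = +64.87°.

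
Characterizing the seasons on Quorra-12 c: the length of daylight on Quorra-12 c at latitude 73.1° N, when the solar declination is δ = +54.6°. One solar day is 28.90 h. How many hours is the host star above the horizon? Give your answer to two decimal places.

28.90 h

Sunrise equation: cos H₀ = −tan φ · tan δ = -4.6314 ≤ −1, so the host star never sets (polar day) and H₀ = π.
Daylight = 2H₀/(2π) × 28.90 h = (3.1416/π) × 28.90 = 28.90 h.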